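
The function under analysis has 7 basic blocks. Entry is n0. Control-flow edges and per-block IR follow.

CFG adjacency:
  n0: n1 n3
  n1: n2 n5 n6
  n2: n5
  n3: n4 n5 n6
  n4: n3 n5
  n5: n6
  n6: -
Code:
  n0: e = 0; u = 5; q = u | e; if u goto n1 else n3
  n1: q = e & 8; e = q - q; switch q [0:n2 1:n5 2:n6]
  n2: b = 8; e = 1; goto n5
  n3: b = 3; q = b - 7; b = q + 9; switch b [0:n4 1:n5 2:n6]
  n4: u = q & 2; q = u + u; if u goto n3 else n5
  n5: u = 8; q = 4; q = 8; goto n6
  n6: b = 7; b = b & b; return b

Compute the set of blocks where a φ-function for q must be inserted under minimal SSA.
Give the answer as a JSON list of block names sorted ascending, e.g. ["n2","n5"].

Answer: ["n3", "n5", "n6"]

Working:
idom tree: n1←n0 n2←n1 n3←n0 n4←n3 n5←n0 n6←n0
Dom∩ at merges:
  n3: preds {n0,n4}: {n0} ∩ {n0,n3,n4} = {n0}; idom=n0
  n5: preds {n1,n2,n3,n4}: {n0,n1} ∩ {n0,n1,n2} ∩ {n0,n3} ∩ {n0,n3,n4} = {n0}; idom=n0
  n6: preds {n1,n3,n5}: {n0,n1} ∩ {n0,n3} ∩ {n0,n5} = {n0}; idom=n0

DF walk-up:
  join n3 pred n0: · stop@n0
  join n3 pred n4: n4→n3 stop@n0
  join n5 pred n1: n1 stop@n0
  join n5 pred n2: n2→n1 stop@n0
  join n5 pred n3: n3 stop@n0
  join n5 pred n4: n4→n3 stop@n0
  join n6 pred n1: n1 stop@n0
  join n6 pred n3: n3 stop@n0
  join n6 pred n5: n5 stop@n0
  DF(n0)=∅
  DF(n1)={n5,n6}
  DF(n2)={n5}
  DF(n3)={n3,n5,n6}
  DF(n4)={n3,n5}
  DF(n5)={n6}
  DF(n6)=∅

φ for q: defs {n0,n1,n3,n4,n5}
  DF⁺ = {n3,n5,n6}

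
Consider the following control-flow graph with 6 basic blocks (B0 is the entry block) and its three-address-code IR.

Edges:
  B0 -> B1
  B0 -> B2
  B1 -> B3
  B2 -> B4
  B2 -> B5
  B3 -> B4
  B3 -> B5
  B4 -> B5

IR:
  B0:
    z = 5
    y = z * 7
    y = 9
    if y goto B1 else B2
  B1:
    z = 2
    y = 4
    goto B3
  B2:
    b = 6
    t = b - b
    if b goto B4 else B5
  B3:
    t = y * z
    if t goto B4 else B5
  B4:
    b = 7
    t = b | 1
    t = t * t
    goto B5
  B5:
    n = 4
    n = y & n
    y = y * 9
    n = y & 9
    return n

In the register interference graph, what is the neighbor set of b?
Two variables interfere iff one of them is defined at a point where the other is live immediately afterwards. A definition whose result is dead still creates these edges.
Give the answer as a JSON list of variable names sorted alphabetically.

Answer: ["t", "y"]

Derivation:
Block summaries:
  B0 def {y,z} use ∅
  B1 def {y,z} use ∅
  B2 def {b,t} use ∅
  B3 def {t} use {y,z}
  B4 def {b,t} use ∅
  B5 def {n,y} use {y}

Backward fixpoint:
  B0: in=∅ out={y}
  B1: in=∅ out={y,z}
  B2: in={y} out={y}
  B3: in={y,z} out={y}
  B4: in={y} out={y}
  B5: in={y} out=∅

Interfere edges:
  b — {t,y}
  n — {y}
  t — {b,y}
  y — {b,n,t,z}
  z — {y}

N(b) = ["t", "y"]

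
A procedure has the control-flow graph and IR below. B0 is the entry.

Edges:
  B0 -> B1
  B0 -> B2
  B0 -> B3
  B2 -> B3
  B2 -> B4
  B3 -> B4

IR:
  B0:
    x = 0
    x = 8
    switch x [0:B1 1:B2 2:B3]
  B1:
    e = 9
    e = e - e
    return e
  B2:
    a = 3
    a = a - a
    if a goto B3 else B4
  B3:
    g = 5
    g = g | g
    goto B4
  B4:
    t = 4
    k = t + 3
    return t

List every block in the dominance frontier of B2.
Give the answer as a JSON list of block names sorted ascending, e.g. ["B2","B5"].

Answer: ["B3", "B4"]

Derivation:
idom tree: B1←B0 B2←B0 B3←B0 B4←B0
Dom at joins:
  B3: preds {B0,B2}: {B0} ∩ {B0,B2} = {B0}; idom=B0
  B4: preds {B2,B3}: {B0,B2} ∩ {B0,B3} = {B0}; idom=B0

Frontier:
  join B3 pred B0: · stop@B0
  join B3 pred B2: B2 stop@B0
  join B4 pred B2: B2 stop@B0
  join B4 pred B3: B3 stop@B0
  B0: DF=∅
  B1: DF=∅
  B2: DF={B3,B4}
  B3: DF={B4}
  B4: DF=∅

DF(B2) = ["B3", "B4"]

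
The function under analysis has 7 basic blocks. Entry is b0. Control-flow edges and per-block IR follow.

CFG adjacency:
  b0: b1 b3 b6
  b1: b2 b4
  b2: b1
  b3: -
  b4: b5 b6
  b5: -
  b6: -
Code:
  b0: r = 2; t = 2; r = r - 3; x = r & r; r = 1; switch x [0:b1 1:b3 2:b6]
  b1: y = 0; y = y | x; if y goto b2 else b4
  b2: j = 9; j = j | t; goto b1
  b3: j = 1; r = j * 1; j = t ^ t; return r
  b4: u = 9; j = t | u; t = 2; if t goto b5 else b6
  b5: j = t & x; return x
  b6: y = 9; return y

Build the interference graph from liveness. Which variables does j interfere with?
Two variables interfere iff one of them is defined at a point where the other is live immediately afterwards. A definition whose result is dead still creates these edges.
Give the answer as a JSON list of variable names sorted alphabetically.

Answer: ["r", "t", "x"]

Working:
def/use:
  b0 def {r,t,x} use ∅
  b1 def {y} use {x}
  b2 def {j} use {t}
  b3 def {j,r} use {t}
  b4 def {j,t,u} use {t}
  b5 def {j} use {t,x}
  b6 def {y} use ∅

Liveness:
  b0: in=∅ out={t,x}
  b1: in={t,x} out={t,x}
  b2: in={t,x} out={t,x}
  b3: in={t} out=∅
  b4: in={t,x} out={t,x}
  b5: in={t,x} out=∅
  b6: in=∅ out=∅

Conflict graph:
  j — {r,t,x}
  r — {j,t,x}
  t — {j,r,u,x,y}
  u — {t,x}
  x — {j,r,t,u,y}
  y — {t,x}

N(j) = ["r", "t", "x"]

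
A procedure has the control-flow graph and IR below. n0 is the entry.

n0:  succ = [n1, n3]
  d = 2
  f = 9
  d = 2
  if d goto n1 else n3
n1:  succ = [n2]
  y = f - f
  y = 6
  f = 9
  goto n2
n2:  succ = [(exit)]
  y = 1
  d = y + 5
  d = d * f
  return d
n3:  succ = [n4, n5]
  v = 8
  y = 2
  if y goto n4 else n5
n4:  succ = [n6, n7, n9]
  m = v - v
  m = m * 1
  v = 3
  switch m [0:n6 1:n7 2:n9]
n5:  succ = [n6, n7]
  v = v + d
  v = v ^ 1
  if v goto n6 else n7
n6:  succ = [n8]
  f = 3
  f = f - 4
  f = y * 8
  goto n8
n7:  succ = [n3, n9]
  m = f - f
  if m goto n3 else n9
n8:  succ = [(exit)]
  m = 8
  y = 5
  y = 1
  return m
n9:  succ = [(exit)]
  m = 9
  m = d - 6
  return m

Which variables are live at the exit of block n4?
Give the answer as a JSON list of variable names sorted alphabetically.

Answer: ["d", "f", "y"]

Derivation:
def/use:
  n0: def={d,f} ue=∅
  n1: def={f,y} ue={f}
  n2: def={d,y} ue={f}
  n3: def={v,y} ue=∅
  n4: def={m,v} ue={v}
  n5: def={v} ue={d,v}
  n6: def={f} ue={y}
  n7: def={m} ue={f}
  n8: def={m,y} ue=∅
  n9: def={m} ue={d}

Live sets:
  n0 li=∅ lo={d,f}
  n1 li={f} lo={f}
  n2 li={f} lo=∅
  n3 li={d,f} lo={d,f,v,y}
  n4 li={d,f,v,y} lo={d,f,y}
  n5 li={d,f,v,y} lo={d,f,y}
  n6 li={y} lo=∅
  n7 li={d,f} lo={d,f}
  n8 li=∅ lo=∅
  n9 li={d} lo=∅

live-out(n4) = ["d", "f", "y"]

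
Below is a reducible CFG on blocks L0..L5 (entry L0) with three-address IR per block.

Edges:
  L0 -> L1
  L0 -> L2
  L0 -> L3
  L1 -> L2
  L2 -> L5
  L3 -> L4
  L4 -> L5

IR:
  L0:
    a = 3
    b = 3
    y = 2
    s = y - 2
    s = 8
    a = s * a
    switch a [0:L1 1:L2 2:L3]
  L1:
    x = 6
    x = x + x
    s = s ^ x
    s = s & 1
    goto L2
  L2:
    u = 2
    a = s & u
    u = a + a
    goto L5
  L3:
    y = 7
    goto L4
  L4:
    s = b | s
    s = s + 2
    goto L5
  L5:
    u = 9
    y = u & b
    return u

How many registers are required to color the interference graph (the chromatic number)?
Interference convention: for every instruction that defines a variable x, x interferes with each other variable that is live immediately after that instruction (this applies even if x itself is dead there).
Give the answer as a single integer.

def/use:
  L0: def={a,b,s,y} ue=∅
  L1: def={s,x} ue={s}
  L2: def={a,u} ue={s}
  L3: def={y} ue=∅
  L4: def={s} ue={b,s}
  L5: def={u,y} ue={b}

Liveness:
  live L0: ∅→{b,s}
  live L1: {b,s}→{b,s}
  live L2: {b,s}→{b}
  live L3: {b,s}→{b,s}
  live L4: {b,s}→{b}
  live L5: {b}→∅

Conflict graph:
  a: {b,s,y}
  b: {a,s,u,x,y}
  s: {a,b,u,x,y}
  u: {b,s,y}
  x: {b,s}
  y: {a,b,s,u}

Colouring:
  {a,b,s,y} pairwise interfere (4-clique) ⇒ χ ≥ 4
  4-colouring: c0={b}  c1={s}  c2={x,y}  c3={a,u}
  χ = 4

Answer: 4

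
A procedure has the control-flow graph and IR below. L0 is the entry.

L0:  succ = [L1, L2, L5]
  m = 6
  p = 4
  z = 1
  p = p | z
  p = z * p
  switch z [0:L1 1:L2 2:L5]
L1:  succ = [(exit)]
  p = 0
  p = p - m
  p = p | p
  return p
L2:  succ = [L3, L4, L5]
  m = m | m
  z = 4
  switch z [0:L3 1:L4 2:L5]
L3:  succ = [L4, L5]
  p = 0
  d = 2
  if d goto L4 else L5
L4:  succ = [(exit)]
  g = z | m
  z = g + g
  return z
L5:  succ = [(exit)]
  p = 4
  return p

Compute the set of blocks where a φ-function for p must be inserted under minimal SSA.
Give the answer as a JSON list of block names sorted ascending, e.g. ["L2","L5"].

idom tree: L1←L0 L2←L0 L3←L2 L4←L2 L5←L0
Dom∩ at merges:
  L4: preds {L2,L3}: {L0,L2} ∩ {L0,L2,L3} = {L0,L2}; idom=L2
  L5: preds {L0,L2,L3}: {L0} ∩ {L0,L2} ∩ {L0,L2,L3} = {L0}; idom=L0

DF walk-up:
  join L4 pred L2: · stop@L2
  join L4 pred L3: L3 stop@L2
  join L5 pred L0: · stop@L0
  join L5 pred L2: L2 stop@L0
  join L5 pred L3: L3→L2 stop@L0
  L0 → ∅
  L1 → ∅
  L2 → {L5}
  L3 → {L4,L5}
  L4 → ∅
  L5 → ∅

φ for p: defs {L0,L1,L3,L5}
  DF⁺ = {L4,L5}

Answer: ["L4", "L5"]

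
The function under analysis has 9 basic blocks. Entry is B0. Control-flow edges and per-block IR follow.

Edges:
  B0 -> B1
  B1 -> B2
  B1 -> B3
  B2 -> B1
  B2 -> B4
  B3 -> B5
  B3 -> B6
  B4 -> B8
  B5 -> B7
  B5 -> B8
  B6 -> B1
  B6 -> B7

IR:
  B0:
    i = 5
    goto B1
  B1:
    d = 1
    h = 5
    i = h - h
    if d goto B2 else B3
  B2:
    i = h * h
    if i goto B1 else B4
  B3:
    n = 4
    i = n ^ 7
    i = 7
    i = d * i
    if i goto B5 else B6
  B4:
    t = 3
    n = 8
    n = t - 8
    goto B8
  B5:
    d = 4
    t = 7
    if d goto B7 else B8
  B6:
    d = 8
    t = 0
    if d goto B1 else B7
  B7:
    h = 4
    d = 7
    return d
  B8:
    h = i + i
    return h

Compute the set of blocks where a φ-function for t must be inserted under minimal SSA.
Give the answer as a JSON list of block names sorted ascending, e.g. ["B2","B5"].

idom tree: B1←B0 B2←B1 B3←B1 B4←B2 B5←B3 B6←B3 B7←B3 B8←B1
Join-block Dom:
  B1: preds {B0,B2,B6}: {B0} ∩ {B0,B1,B2} ∩ {B0,B1,B3,B6} = {B0}; idom=B0
  B7: preds {B5,B6}: {B0,B1,B3,B5} ∩ {B0,B1,B3,B6} = {B0,B1,B3}; idom=B3
  B8: preds {B4,B5}: {B0,B1,B2,B4} ∩ {B0,B1,B3,B5} = {B0,B1}; idom=B1

DF derivation:
  B1←B0: walk · to B0
  B1←B2: walk B2→B1 to B0
  B1←B6: walk B6→B3→B1 to B0
  B7←B5: walk B5 to B3
  B7←B6: walk B6 to B3
  B8←B4: walk B4→B2 to B1
  B8←B5: walk B5→B3 to B1
  DF(B0)=∅
  DF(B1)={B1}
  DF(B2)={B1,B8}
  DF(B3)={B1,B8}
  DF(B4)={B8}
  DF(B5)={B7,B8}
  DF(B6)={B1,B7}
  DF(B7)=∅
  DF(B8)=∅

φ for t: defs {B4,B5,B6}
  DF⁺ = {B1,B7,B8}

Answer: ["B1", "B7", "B8"]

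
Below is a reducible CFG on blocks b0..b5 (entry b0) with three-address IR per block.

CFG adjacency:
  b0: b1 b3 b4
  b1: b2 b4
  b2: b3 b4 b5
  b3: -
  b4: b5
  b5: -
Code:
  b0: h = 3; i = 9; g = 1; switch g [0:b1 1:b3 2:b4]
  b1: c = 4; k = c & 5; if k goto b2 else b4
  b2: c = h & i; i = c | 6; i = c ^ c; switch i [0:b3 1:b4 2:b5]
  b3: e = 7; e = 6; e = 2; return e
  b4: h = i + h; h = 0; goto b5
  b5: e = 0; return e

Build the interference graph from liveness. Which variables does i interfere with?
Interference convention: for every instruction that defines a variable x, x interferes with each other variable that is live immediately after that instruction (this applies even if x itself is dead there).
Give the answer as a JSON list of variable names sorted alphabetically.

Answer: ["c", "g", "h", "k"]

Analysis:
Block summaries:
  b0 def {g,h,i} use ∅
  b1 def {c,k} use ∅
  b2 def {c,i} use {h,i}
  b3 def {e} use ∅
  b4 def {h} use {h,i}
  b5 def {e} use ∅

Backward fixpoint:
  b0 li=∅ lo={h,i}
  b1 li={h,i} lo={h,i}
  b2 li={h,i} lo={h,i}
  b3 li=∅ lo=∅
  b4 li={h,i} lo=∅
  b5 li=∅ lo=∅

Interference:
  c — {h,i}
  e — ∅
  g — {h,i}
  h — {c,g,i,k}
  i — {c,g,h,k}
  k — {h,i}

N(i) = ["c", "g", "h", "k"]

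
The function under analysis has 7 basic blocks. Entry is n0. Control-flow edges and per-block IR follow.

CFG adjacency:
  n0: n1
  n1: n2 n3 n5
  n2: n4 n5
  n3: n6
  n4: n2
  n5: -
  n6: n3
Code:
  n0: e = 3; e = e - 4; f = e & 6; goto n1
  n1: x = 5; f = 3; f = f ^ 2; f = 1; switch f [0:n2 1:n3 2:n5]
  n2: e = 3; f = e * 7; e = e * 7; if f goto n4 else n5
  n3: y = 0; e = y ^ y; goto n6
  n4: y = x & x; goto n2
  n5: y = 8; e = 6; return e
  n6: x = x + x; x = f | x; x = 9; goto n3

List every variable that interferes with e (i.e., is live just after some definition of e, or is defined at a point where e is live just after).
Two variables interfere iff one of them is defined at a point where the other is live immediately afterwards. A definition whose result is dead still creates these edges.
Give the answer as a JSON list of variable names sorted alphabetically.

def/use:
  n0 def {e,f} use ∅
  n1 def {f,x} use ∅
  n2 def {e,f} use ∅
  n3 def {e,y} use ∅
  n4 def {y} use {x}
  n5 def {e,y} use ∅
  n6 def {x} use {f,x}

Liveness:
  live n0: ∅→∅
  live n1: ∅→{f,x}
  live n2: {x}→{x}
  live n3: {f,x}→{f,x}
  live n4: {x}→{x}
  live n5: ∅→∅
  live n6: {f,x}→{f,x}

Conflict graph:
  e — {f,x}
  f — {e,x,y}
  x — {e,f,y}
  y — {f,x}

N(e) = ["f", "x"]

Answer: ["f", "x"]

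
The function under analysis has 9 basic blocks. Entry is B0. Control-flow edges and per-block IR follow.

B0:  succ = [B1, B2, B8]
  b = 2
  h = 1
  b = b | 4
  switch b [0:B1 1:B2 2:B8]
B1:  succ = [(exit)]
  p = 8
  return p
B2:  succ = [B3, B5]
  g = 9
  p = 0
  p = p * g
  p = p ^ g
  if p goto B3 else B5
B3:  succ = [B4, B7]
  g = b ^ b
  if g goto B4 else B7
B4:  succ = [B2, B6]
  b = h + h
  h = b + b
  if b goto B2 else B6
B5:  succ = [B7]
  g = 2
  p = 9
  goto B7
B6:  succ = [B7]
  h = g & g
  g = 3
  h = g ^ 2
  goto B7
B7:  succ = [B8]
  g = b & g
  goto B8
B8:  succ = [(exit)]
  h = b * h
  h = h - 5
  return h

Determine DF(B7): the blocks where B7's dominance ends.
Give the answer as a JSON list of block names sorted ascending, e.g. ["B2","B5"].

Answer: ["B8"]

Derivation:
idom tree: B1←B0 B2←B0 B3←B2 B4←B3 B5←B2 B6←B4 B7←B2 B8←B0
Dom at joins:
  B2: preds {B0,B4}: {B0} ∩ {B0,B2,B3,B4} = {B0}; idom=B0
  B7: preds {B3,B5,B6}: {B0,B2,B3} ∩ {B0,B2,B5} ∩ {B0,B2,B3,B4,B6} = {B0,B2}; idom=B2
  B8: preds {B0,B7}: {B0} ∩ {B0,B2,B7} = {B0}; idom=B0

Frontier:
  join B2 pred B0: · stop@B0
  join B2 pred B4: B4→B3→B2 stop@B0
  join B7 pred B3: B3 stop@B2
  join B7 pred B5: B5 stop@B2
  join B7 pred B6: B6→B4→B3 stop@B2
  join B8 pred B0: · stop@B0
  join B8 pred B7: B7→B2 stop@B0
  DF(B0)=∅
  DF(B1)=∅
  DF(B2)={B2,B8}
  DF(B3)={B2,B7}
  DF(B4)={B2,B7}
  DF(B5)={B7}
  DF(B6)={B7}
  DF(B7)={B8}
  DF(B8)=∅

DF(B7) = ["B8"]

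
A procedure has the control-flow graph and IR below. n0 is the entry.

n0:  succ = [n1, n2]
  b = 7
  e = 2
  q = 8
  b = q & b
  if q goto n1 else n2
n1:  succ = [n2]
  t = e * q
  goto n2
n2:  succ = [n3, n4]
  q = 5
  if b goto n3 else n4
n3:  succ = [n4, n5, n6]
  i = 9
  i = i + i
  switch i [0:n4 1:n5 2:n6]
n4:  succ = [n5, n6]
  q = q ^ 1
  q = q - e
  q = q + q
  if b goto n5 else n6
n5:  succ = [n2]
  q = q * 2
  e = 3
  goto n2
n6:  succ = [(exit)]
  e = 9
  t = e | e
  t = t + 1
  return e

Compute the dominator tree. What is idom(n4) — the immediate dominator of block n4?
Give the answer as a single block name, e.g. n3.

idom tree: n1←n0 n2←n0 n3←n2 n4←n2 n5←n2 n6←n2
Join-block Dom:
  n2: preds {n0,n1,n5}: {n0} ∩ {n0,n1} ∩ {n0,n2,n5} = {n0}; idom=n0
  n4: preds {n2,n3}: {n0,n2} ∩ {n0,n2,n3} = {n0,n2}; idom=n2
  n5: preds {n3,n4}: {n0,n2,n3} ∩ {n0,n2,n4} = {n0,n2}; idom=n2
  n6: preds {n3,n4}: {n0,n2,n3} ∩ {n0,n2,n4} = {n0,n2}; idom=n2

idom(n4) = n2

Answer: n2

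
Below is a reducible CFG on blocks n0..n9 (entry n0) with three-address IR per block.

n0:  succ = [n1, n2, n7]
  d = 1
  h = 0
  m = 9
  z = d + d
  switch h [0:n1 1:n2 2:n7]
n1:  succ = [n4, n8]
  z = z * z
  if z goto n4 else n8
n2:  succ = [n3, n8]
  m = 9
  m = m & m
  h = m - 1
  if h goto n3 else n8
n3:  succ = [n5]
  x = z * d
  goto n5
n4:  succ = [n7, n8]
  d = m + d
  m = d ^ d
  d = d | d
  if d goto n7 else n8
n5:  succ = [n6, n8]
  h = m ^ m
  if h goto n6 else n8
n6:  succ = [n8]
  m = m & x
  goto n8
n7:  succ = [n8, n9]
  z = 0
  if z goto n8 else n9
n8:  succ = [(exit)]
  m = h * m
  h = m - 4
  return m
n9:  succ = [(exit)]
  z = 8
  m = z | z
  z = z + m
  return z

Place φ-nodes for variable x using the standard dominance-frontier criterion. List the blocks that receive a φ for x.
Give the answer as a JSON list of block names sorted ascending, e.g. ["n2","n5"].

idom tree: n1←n0 n2←n0 n3←n2 n4←n1 n5←n3 n6←n5 n7←n0 n8←n0 n9←n7
Dom at joins:
  n7: preds {n0,n4}: {n0} ∩ {n0,n1,n4} = {n0}; idom=n0
  n8: preds {n1,n2,n4,n5,n6,n7}: {n0,n1} ∩ {n0,n2} ∩ {n0,n1,n4} ∩ {n0,n2,n3,n5} ∩ {n0,n2,n3,n5,n6} ∩ {n0,n7} = {n0}; idom=n0

DF derivation:
  join n7 pred n0: · stop@n0
  join n7 pred n4: n4→n1 stop@n0
  join n8 pred n1: n1 stop@n0
  join n8 pred n2: n2 stop@n0
  join n8 pred n4: n4→n1 stop@n0
  join n8 pred n5: n5→n3→n2 stop@n0
  join n8 pred n6: n6→n5→n3→n2 stop@n0
  join n8 pred n7: n7 stop@n0
  n0 → ∅
  n1 → {n7,n8}
  n2 → {n8}
  n3 → {n8}
  n4 → {n7,n8}
  n5 → {n8}
  n6 → {n8}
  n7 → {n8}
  n8 → ∅
  n9 → ∅

φ for x: defs {n3}
  DF⁺ = {n8}

Answer: ["n8"]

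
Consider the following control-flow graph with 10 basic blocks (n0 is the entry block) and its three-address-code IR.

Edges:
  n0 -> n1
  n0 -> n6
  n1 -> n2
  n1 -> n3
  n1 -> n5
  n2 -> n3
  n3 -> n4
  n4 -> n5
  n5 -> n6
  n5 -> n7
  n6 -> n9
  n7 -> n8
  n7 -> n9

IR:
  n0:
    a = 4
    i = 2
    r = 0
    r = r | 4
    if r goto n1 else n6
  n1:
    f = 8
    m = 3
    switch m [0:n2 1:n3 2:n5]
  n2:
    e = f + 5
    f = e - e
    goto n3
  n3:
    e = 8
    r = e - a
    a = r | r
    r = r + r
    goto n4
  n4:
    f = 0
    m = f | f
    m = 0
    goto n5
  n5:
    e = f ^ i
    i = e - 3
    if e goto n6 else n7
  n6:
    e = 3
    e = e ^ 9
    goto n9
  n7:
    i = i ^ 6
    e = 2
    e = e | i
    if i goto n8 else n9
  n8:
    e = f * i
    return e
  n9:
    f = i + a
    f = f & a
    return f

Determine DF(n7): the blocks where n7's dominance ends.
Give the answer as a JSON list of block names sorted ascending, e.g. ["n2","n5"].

idom tree: n1←n0 n2←n1 n3←n1 n4←n3 n5←n1 n6←n0 n7←n5 n8←n7 n9←n0
Join-block Dom:
  n3: preds {n1,n2}: {n0,n1} ∩ {n0,n1,n2} = {n0,n1}; idom=n1
  n5: preds {n1,n4}: {n0,n1} ∩ {n0,n1,n3,n4} = {n0,n1}; idom=n1
  n6: preds {n0,n5}: {n0} ∩ {n0,n1,n5} = {n0}; idom=n0
  n9: preds {n6,n7}: {n0,n6} ∩ {n0,n1,n5,n7} = {n0}; idom=n0

Frontier:
  join n3 pred n1: · stop@n1
  join n3 pred n2: n2 stop@n1
  join n5 pred n1: · stop@n1
  join n5 pred n4: n4→n3 stop@n1
  join n6 pred n0: · stop@n0
  join n6 pred n5: n5→n1 stop@n0
  join n9 pred n6: n6 stop@n0
  join n9 pred n7: n7→n5→n1 stop@n0
  DF(n0)=∅
  DF(n1)={n6,n9}
  DF(n2)={n3}
  DF(n3)={n5}
  DF(n4)={n5}
  DF(n5)={n6,n9}
  DF(n6)={n9}
  DF(n7)={n9}
  DF(n8)=∅
  DF(n9)=∅

DF(n7) = ["n9"]

Answer: ["n9"]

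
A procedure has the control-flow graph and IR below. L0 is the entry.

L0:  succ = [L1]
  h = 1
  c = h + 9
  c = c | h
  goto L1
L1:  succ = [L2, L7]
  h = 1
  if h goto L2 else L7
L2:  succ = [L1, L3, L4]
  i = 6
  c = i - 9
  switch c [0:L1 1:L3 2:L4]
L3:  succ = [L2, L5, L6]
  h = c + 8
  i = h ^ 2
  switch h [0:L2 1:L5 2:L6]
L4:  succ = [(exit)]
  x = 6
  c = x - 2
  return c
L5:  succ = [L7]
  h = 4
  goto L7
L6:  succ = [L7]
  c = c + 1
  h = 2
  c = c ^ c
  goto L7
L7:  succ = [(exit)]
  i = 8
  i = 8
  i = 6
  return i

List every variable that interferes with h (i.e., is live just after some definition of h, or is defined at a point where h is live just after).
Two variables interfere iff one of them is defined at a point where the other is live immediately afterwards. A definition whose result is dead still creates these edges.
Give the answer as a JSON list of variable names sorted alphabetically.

Answer: ["c", "i"]

Derivation:
def/use:
  L0 def {c,h} use ∅
  L1 def {h} use ∅
  L2 def {c,i} use ∅
  L3 def {h,i} use {c}
  L4 def {c,x} use ∅
  L5 def {h} use ∅
  L6 def {c,h} use {c}
  L7 def {i} use ∅

Live sets:
  live L0: ∅→∅
  live L1: ∅→∅
  live L2: ∅→{c}
  live L3: {c}→{c}
  live L4: ∅→∅
  live L5: ∅→∅
  live L6: {c}→∅
  live L7: ∅→∅

Conflict graph:
  c↔{h,i}
  h↔{c,i}
  i↔{c,h}
  x↔∅

N(h) = ["c", "i"]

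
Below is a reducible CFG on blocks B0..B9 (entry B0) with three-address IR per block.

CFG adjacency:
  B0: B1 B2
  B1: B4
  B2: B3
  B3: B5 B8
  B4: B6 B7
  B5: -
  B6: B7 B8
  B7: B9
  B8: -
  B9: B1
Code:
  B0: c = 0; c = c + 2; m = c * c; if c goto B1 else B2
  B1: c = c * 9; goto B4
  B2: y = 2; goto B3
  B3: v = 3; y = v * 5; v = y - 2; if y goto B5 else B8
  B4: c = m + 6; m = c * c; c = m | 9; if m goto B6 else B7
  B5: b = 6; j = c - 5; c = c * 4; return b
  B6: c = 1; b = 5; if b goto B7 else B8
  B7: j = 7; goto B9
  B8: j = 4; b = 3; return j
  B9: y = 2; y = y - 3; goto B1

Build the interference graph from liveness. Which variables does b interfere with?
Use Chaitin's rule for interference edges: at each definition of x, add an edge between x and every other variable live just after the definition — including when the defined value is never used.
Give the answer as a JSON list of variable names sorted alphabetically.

Answer: ["c", "j", "m"]

Derivation:
Per-block:
  B0: def={c,m} ue=∅
  B1: def={c} ue={c}
  B2: def={y} ue=∅
  B3: def={v,y} ue=∅
  B4: def={c,m} ue={m}
  B5: def={b,c,j} ue={c}
  B6: def={b,c} ue=∅
  B7: def={j} ue=∅
  B8: def={b,j} ue=∅
  B9: def={y} ue=∅

Liveness:
  B0 li=∅ lo={c,m}
  B1 li={c,m} lo={m}
  B2 li={c} lo={c}
  B3 li={c} lo={c}
  B4 li={m} lo={c,m}
  B5 li={c} lo=∅
  B6 li={m} lo={c,m}
  B7 li={c,m} lo={c,m}
  B8 li=∅ lo=∅
  B9 li={c,m} lo={c,m}

Interference:
  b — {c,j,m}
  c — {b,j,m,v,y}
  j — {b,c,m}
  m — {b,c,j,y}
  v — {c,y}
  y — {c,m,v}

N(b) = ["c", "j", "m"]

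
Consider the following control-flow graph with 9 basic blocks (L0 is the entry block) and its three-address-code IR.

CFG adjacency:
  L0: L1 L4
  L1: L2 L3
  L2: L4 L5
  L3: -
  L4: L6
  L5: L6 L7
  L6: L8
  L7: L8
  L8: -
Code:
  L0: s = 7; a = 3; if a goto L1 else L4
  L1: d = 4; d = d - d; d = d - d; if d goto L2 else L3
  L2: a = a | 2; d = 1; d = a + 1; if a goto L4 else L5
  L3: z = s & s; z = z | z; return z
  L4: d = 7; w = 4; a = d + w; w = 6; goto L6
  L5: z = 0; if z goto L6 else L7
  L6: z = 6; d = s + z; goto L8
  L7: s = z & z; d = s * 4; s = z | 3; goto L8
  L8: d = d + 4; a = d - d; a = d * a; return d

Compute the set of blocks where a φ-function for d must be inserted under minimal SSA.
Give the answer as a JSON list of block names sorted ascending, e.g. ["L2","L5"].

idom tree: L1←L0 L2←L1 L3←L1 L4←L0 L5←L2 L6←L0 L7←L5 L8←L0
Dom at joins:
  L4: preds {L0,L2}: {L0} ∩ {L0,L1,L2} = {L0}; idom=L0
  L6: preds {L4,L5}: {L0,L4} ∩ {L0,L1,L2,L5} = {L0}; idom=L0
  L8: preds {L6,L7}: {L0,L6} ∩ {L0,L1,L2,L5,L7} = {L0}; idom=L0

DF derivation:
  L4←L0: walk · to L0
  L4←L2: walk L2→L1 to L0
  L6←L4: walk L4 to L0
  L6←L5: walk L5→L2→L1 to L0
  L8←L6: walk L6 to L0
  L8←L7: walk L7→L5→L2→L1 to L0
  L0 → ∅
  L1 → {L4,L6,L8}
  L2 → {L4,L6,L8}
  L3 → ∅
  L4 → {L6}
  L5 → {L6,L8}
  L6 → {L8}
  L7 → {L8}
  L8 → ∅

φ for d: defs {L1,L2,L4,L6,L7,L8}
  DF⁺ = {L4,L6,L8}

Answer: ["L4", "L6", "L8"]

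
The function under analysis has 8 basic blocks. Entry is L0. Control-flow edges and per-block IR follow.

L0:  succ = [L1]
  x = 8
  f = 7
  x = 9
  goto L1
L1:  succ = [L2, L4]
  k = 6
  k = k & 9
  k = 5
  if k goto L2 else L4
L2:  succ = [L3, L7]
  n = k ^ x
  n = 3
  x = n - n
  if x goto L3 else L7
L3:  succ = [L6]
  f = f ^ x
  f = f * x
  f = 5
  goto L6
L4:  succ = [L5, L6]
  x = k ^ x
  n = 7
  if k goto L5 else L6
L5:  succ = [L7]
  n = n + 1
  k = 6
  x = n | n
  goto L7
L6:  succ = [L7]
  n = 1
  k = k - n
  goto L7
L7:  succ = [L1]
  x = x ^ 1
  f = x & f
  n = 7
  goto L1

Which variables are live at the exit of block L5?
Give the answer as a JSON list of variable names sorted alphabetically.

Block summaries:
  L0: {f,x} / ∅
  L1: {k} / ∅
  L2: {n,x} / {k,x}
  L3: {f} / {f,x}
  L4: {n,x} / {k,x}
  L5: {k,n,x} / {n}
  L6: {k,n} / {k}
  L7: {f,n,x} / {f,x}

Liveness:
  live L0: ∅→{f,x}
  live L1: {f,x}→{f,k,x}
  live L2: {f,k,x}→{f,k,x}
  live L3: {f,k,x}→{f,k,x}
  live L4: {f,k,x}→{f,k,n,x}
  live L5: {f,n}→{f,x}
  live L6: {f,k,x}→{f,x}
  live L7: {f,x}→{f,x}

live-out(L5) = ["f", "x"]

Answer: ["f", "x"]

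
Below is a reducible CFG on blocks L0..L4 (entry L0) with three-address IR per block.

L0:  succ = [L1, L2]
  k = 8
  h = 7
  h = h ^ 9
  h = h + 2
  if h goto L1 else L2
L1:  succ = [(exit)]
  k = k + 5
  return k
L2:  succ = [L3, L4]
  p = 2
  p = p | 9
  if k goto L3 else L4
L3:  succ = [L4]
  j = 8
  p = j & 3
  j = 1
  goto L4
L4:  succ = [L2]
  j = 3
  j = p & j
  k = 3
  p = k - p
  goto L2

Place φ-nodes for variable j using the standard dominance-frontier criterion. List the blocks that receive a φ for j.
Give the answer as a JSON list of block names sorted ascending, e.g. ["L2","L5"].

Answer: ["L2", "L4"]

Analysis:
idom tree: L1←L0 L2←L0 L3←L2 L4←L2
Join-block Dom:
  L2: preds {L0,L4}: {L0} ∩ {L0,L2,L4} = {L0}; idom=L0
  L4: preds {L2,L3}: {L0,L2} ∩ {L0,L2,L3} = {L0,L2}; idom=L2

DF walk-up:
  L2←L0: walk · to L0
  L2←L4: walk L4→L2 to L0
  L4←L2: walk · to L2
  L4←L3: walk L3 to L2
  L0: DF=∅
  L1: DF=∅
  L2: DF={L2}
  L3: DF={L4}
  L4: DF={L2}

φ for j: defs {L3,L4}
  DF⁺ = {L2,L4}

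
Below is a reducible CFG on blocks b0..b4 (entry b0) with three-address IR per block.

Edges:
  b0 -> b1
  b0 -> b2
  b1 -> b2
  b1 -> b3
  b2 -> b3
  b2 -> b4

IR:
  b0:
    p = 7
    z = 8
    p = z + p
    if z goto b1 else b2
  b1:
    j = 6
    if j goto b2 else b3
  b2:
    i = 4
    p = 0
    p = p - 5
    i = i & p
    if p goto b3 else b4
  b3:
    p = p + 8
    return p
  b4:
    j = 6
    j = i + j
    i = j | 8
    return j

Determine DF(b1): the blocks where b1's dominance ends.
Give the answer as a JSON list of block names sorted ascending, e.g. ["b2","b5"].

Answer: ["b2", "b3"]

Derivation:
idom tree: b1←b0 b2←b0 b3←b0 b4←b2
Dom at joins:
  b2: preds {b0,b1}: {b0} ∩ {b0,b1} = {b0}; idom=b0
  b3: preds {b1,b2}: {b0,b1} ∩ {b0,b2} = {b0}; idom=b0

Frontier:
  b2←b0: walk · to b0
  b2←b1: walk b1 to b0
  b3←b1: walk b1 to b0
  b3←b2: walk b2 to b0
  b0 → ∅
  b1 → {b2,b3}
  b2 → {b3}
  b3 → ∅
  b4 → ∅

DF(b1) = ["b2", "b3"]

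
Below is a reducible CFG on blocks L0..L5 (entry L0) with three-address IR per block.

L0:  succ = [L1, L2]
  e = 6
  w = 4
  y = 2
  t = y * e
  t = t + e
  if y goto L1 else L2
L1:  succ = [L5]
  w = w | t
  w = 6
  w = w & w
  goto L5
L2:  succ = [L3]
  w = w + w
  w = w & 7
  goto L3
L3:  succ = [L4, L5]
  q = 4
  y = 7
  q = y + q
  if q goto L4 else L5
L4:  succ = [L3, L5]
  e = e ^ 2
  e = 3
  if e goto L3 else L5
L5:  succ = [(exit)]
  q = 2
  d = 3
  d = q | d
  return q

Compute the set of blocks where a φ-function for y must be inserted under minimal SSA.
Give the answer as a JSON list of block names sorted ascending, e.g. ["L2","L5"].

Answer: ["L3", "L5"]

Working:
idom tree: L1←L0 L2←L0 L3←L2 L4←L3 L5←L0
Dom∩ at merges:
  L3: preds {L2,L4}: {L0,L2} ∩ {L0,L2,L3,L4} = {L0,L2}; idom=L2
  L5: preds {L1,L3,L4}: {L0,L1} ∩ {L0,L2,L3} ∩ {L0,L2,L3,L4} = {L0}; idom=L0

DF derivation:
  join L3 pred L2: · stop@L2
  join L3 pred L4: L4→L3 stop@L2
  join L5 pred L1: L1 stop@L0
  join L5 pred L3: L3→L2 stop@L0
  join L5 pred L4: L4→L3→L2 stop@L0
  DF(L0)=∅
  DF(L1)={L5}
  DF(L2)={L5}
  DF(L3)={L3,L5}
  DF(L4)={L3,L5}
  DF(L5)=∅

φ for y: defs {L0,L3}
  DF⁺ = {L3,L5}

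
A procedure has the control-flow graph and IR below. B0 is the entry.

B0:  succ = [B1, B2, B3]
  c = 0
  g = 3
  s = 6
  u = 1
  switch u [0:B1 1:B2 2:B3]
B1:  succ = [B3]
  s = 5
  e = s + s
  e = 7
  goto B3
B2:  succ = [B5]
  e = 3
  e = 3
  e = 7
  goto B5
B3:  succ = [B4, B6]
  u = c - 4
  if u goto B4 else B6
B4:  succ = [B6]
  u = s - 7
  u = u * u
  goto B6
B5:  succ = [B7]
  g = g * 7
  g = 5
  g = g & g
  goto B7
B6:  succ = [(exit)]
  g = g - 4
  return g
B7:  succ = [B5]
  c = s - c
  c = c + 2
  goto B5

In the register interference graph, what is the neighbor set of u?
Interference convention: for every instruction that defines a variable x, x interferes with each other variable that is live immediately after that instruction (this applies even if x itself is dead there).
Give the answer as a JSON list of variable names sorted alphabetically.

Block summaries:
  B0: {c,g,s,u} / ∅
  B1: {e,s} / ∅
  B2: {e} / ∅
  B3: {u} / {c}
  B4: {u} / {s}
  B5: {g} / {g}
  B6: {g} / {g}
  B7: {c} / {c,s}

Live sets:
  B0 li=∅ lo={c,g,s}
  B1 li={c,g} lo={c,g,s}
  B2 li={c,g,s} lo={c,g,s}
  B3 li={c,g,s} lo={g,s}
  B4 li={g,s} lo={g}
  B5 li={c,g,s} lo={c,g,s}
  B6 li={g} lo=∅
  B7 li={c,g,s} lo={c,g,s}

Interference:
  c — {e,g,s,u}
  e — {c,g,s}
  g — {c,e,s,u}
  s — {c,e,g,u}
  u — {c,g,s}

N(u) = ["c", "g", "s"]

Answer: ["c", "g", "s"]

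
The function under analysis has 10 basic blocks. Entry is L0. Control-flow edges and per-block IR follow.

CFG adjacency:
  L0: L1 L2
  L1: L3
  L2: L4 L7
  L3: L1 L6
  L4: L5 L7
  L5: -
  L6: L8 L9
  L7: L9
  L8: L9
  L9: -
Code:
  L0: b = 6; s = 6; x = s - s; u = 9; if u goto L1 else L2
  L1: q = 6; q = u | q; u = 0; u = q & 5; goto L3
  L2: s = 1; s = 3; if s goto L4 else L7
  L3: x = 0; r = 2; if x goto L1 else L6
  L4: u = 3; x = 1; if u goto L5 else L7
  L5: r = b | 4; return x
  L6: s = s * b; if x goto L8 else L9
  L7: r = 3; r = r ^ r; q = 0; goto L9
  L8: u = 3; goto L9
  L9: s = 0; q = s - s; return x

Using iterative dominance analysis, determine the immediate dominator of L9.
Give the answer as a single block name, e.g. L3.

Answer: L0

Working:
idom tree: L1←L0 L2←L0 L3←L1 L4←L2 L5←L4 L6←L3 L7←L2 L8←L6 L9←L0
Dom at joins:
  L1: preds {L0,L3}: {L0} ∩ {L0,L1,L3} = {L0}; idom=L0
  L7: preds {L2,L4}: {L0,L2} ∩ {L0,L2,L4} = {L0,L2}; idom=L2
  L9: preds {L6,L7,L8}: {L0,L1,L3,L6} ∩ {L0,L2,L7} ∩ {L0,L1,L3,L6,L8} = {L0}; idom=L0

idom(L9) = L0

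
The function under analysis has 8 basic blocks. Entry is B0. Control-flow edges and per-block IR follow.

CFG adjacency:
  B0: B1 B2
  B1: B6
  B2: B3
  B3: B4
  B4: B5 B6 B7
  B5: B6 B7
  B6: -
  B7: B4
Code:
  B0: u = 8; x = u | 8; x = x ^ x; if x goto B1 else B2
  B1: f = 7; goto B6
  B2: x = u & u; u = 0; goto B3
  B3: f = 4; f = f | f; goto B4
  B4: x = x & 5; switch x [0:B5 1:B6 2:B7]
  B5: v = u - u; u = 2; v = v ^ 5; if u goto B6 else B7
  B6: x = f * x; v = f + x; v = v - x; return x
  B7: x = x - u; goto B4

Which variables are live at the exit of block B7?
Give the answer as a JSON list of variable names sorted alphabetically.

def/use:
  B0: def={u,x} ue=∅
  B1: def={f} ue=∅
  B2: def={u,x} ue={u}
  B3: def={f} ue=∅
  B4: def={x} ue={x}
  B5: def={u,v} ue={u}
  B6: def={v,x} ue={f,x}
  B7: def={x} ue={u,x}

Live sets:
  B0 li=∅ lo={u,x}
  B1 li={x} lo={f,x}
  B2 li={u} lo={u,x}
  B3 li={u,x} lo={f,u,x}
  B4 li={f,u,x} lo={f,u,x}
  B5 li={f,u,x} lo={f,u,x}
  B6 li={f,x} lo=∅
  B7 li={f,u,x} lo={f,u,x}

live-out(B7) = ["f", "u", "x"]

Answer: ["f", "u", "x"]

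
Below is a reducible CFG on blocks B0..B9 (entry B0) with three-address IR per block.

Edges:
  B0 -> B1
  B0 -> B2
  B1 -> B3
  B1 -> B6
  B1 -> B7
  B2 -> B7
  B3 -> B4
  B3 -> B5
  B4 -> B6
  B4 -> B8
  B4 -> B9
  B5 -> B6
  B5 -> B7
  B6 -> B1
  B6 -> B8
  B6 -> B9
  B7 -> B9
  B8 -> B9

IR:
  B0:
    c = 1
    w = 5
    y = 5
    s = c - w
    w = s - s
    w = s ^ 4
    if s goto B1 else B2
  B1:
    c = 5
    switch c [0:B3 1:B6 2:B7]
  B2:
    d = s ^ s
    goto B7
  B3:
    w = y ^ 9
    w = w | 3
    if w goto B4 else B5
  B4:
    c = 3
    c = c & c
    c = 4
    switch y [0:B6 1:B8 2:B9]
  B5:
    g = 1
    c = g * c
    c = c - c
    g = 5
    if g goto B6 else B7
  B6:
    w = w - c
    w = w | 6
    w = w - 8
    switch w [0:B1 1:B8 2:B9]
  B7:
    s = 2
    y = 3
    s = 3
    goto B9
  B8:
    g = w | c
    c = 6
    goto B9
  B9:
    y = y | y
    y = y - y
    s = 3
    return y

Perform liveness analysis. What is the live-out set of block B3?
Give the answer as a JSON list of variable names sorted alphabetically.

Answer: ["c", "w", "y"]

Working:
Block summaries:
  B0 def {c,s,w,y} use ∅
  B1 def {c} use ∅
  B2 def {d} use {s}
  B3 def {w} use {y}
  B4 def {c} use {y}
  B5 def {c,g} use {c}
  B6 def {w} use {c,w}
  B7 def {s,y} use ∅
  B8 def {c,g} use {c,w}
  B9 def {s,y} use {y}

Backward fixpoint:
  live B0: ∅→{s,w,y}
  live B1: {w,y}→{c,w,y}
  live B2: {s}→∅
  live B3: {c,y}→{c,w,y}
  live B4: {w,y}→{c,w,y}
  live B5: {c,w,y}→{c,w,y}
  live B6: {c,w,y}→{c,w,y}
  live B7: ∅→{y}
  live B8: {c,w,y}→{y}
  live B9: {y}→∅

live-out(B3) = ["c", "w", "y"]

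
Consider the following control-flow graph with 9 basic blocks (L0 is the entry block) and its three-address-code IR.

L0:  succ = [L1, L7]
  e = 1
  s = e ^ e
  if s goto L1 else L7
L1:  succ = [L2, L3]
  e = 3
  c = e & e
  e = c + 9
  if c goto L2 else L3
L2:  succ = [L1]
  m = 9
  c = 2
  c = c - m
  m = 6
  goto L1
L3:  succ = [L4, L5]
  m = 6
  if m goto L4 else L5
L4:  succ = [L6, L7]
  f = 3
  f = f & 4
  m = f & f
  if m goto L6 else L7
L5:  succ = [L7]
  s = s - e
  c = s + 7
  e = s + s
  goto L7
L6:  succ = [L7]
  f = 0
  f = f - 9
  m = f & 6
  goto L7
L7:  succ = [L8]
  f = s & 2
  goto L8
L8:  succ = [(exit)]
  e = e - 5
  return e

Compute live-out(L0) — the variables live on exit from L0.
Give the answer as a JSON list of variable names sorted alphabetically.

Answer: ["e", "s"]

Working:
Per-block:
  L0: def={e,s} ue=∅
  L1: def={c,e} ue=∅
  L2: def={c,m} ue=∅
  L3: def={m} ue=∅
  L4: def={f,m} ue=∅
  L5: def={c,e,s} ue={e,s}
  L6: def={f,m} ue=∅
  L7: def={f} ue={s}
  L8: def={e} ue={e}

Live sets:
  L0 li=∅ lo={e,s}
  L1 li={s} lo={e,s}
  L2 li={s} lo={s}
  L3 li={e,s} lo={e,s}
  L4 li={e,s} lo={e,s}
  L5 li={e,s} lo={e,s}
  L6 li={e,s} lo={e,s}
  L7 li={e,s} lo={e}
  L8 li={e} lo=∅

live-out(L0) = ["e", "s"]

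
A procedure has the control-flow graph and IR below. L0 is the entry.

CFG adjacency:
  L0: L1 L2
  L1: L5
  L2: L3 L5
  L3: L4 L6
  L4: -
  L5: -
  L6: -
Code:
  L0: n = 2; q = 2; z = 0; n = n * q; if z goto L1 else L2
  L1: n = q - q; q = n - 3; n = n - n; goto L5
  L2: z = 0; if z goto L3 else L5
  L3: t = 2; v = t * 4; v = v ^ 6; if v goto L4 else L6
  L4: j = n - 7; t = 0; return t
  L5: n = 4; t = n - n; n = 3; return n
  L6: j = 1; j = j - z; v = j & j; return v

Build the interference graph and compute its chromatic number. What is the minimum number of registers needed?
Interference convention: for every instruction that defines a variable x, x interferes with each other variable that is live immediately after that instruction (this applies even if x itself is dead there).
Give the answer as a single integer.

Block summaries:
  L0: {n,q,z} / ∅
  L1: {n,q} / {q}
  L2: {z} / ∅
  L3: {t,v} / ∅
  L4: {j,t} / {n}
  L5: {n,t} / ∅
  L6: {j,v} / {z}

Liveness:
  L0: in=∅ out={n,q}
  L1: in={q} out=∅
  L2: in={n} out={n,z}
  L3: in={n,z} out={n,z}
  L4: in={n} out=∅
  L5: in=∅ out=∅
  L6: in={z} out=∅

Conflict graph:
  j↔{z}
  n↔{q,t,v,z}
  q↔{n,z}
  t↔{n,z}
  v↔{n,z}
  z↔{j,n,q,t,v}

Colouring:
  {n,q,z} pairwise interfere (3-clique) ⇒ χ ≥ 3
  assign j→c1 n→c1 q→c2 t→c2 v→c2 z→c0 — no edge inside a register ⇒ χ ≤ 3
  χ = 3

Answer: 3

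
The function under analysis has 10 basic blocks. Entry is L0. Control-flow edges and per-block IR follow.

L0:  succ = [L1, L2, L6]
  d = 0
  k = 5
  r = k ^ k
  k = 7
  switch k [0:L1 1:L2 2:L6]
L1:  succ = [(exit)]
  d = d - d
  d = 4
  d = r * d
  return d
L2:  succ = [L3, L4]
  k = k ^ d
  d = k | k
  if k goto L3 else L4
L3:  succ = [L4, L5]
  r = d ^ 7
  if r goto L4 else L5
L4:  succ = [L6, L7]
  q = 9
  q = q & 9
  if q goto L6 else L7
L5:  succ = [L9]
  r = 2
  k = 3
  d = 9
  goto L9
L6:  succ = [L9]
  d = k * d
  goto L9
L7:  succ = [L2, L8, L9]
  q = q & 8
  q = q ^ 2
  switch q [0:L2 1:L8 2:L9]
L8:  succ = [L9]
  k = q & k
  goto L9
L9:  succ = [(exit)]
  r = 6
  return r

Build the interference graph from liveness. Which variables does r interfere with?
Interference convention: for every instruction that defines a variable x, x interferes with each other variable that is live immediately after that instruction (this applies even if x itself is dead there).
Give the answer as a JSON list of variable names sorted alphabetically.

Per-block:
  L0: def={d,k,r} ue=∅
  L1: def={d} ue={d,r}
  L2: def={d,k} ue={d,k}
  L3: def={r} ue={d}
  L4: def={q} ue=∅
  L5: def={d,k,r} ue=∅
  L6: def={d} ue={d,k}
  L7: def={q} ue={q}
  L8: def={k} ue={k,q}
  L9: def={r} ue=∅

Backward fixpoint:
  L0 li=∅ lo={d,k,r}
  L1 li={d,r} lo=∅
  L2 li={d,k} lo={d,k}
  L3 li={d,k} lo={d,k}
  L4 li={d,k} lo={d,k,q}
  L5 li=∅ lo=∅
  L6 li={d,k} lo=∅
  L7 li={d,k,q} lo={d,k,q}
  L8 li={k,q} lo=∅
  L9 li=∅ lo=∅

Interfere edges:
  d: {k,q,r}
  k: {d,q,r}
  q: {d,k}
  r: {d,k}

N(r) = ["d", "k"]

Answer: ["d", "k"]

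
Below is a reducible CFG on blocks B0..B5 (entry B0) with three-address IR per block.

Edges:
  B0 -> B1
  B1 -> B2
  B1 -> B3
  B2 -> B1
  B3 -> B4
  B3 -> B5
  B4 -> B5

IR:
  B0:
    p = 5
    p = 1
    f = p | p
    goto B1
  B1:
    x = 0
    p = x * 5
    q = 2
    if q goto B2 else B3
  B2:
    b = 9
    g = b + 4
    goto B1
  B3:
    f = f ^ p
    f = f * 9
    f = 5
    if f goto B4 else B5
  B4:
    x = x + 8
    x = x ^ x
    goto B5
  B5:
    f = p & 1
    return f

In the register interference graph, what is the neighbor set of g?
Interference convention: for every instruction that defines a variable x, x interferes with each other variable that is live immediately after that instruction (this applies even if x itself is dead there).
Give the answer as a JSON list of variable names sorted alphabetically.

Per-block:
  B0 def {f,p} use ∅
  B1 def {p,q,x} use ∅
  B2 def {b,g} use ∅
  B3 def {f} use {f,p}
  B4 def {x} use {x}
  B5 def {f} use {p}

Liveness:
  B0 li=∅ lo={f}
  B1 li={f} lo={f,p,x}
  B2 li={f} lo={f}
  B3 li={f,p,x} lo={p,x}
  B4 li={p,x} lo={p}
  B5 li={p} lo=∅

Interfere edges:
  b↔{f}
  f↔{b,g,p,q,x}
  g↔{f}
  p↔{f,q,x}
  q↔{f,p,x}
  x↔{f,p,q}

N(g) = ["f"]

Answer: ["f"]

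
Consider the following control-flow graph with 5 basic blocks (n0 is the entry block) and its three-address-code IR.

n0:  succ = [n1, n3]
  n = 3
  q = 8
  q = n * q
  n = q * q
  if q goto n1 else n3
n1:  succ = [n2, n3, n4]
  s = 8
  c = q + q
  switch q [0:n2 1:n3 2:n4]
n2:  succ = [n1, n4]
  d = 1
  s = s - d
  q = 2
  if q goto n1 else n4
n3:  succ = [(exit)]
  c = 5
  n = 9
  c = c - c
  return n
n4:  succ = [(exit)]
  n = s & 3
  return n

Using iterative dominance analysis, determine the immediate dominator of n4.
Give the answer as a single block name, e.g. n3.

Answer: n1

Analysis:
idom tree: n1←n0 n2←n1 n3←n0 n4←n1
Dom at joins:
  n1: preds {n0,n2}: {n0} ∩ {n0,n1,n2} = {n0}; idom=n0
  n3: preds {n0,n1}: {n0} ∩ {n0,n1} = {n0}; idom=n0
  n4: preds {n1,n2}: {n0,n1} ∩ {n0,n1,n2} = {n0,n1}; idom=n1

idom(n4) = n1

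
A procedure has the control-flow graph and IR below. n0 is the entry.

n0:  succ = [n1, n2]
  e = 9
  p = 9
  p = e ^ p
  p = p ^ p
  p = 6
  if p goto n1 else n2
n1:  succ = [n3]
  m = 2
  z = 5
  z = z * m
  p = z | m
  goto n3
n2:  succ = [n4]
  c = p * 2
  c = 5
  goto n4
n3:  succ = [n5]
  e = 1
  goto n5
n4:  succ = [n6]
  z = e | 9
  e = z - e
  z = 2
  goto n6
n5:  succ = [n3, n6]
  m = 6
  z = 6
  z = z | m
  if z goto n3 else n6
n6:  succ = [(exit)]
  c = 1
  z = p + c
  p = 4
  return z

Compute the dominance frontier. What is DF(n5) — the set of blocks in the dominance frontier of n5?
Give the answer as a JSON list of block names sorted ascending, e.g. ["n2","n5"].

Answer: ["n3", "n6"]

Analysis:
idom tree: n1←n0 n2←n0 n3←n1 n4←n2 n5←n3 n6←n0
Join-block Dom:
  n3: preds {n1,n5}: {n0,n1} ∩ {n0,n1,n3,n5} = {n0,n1}; idom=n1
  n6: preds {n4,n5}: {n0,n2,n4} ∩ {n0,n1,n3,n5} = {n0}; idom=n0

DF walk-up:
  n3←n1: walk · to n1
  n3←n5: walk n5→n3 to n1
  n6←n4: walk n4→n2 to n0
  n6←n5: walk n5→n3→n1 to n0
  n0: DF=∅
  n1: DF={n6}
  n2: DF={n6}
  n3: DF={n3,n6}
  n4: DF={n6}
  n5: DF={n3,n6}
  n6: DF=∅

DF(n5) = ["n3", "n6"]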